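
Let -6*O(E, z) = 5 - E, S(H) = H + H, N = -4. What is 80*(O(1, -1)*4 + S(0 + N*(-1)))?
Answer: 1280/3 ≈ 426.67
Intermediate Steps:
S(H) = 2*H
O(E, z) = -⅚ + E/6 (O(E, z) = -(5 - E)/6 = -⅚ + E/6)
80*(O(1, -1)*4 + S(0 + N*(-1))) = 80*((-⅚ + (⅙)*1)*4 + 2*(0 - 4*(-1))) = 80*((-⅚ + ⅙)*4 + 2*(0 + 4)) = 80*(-⅔*4 + 2*4) = 80*(-8/3 + 8) = 80*(16/3) = 1280/3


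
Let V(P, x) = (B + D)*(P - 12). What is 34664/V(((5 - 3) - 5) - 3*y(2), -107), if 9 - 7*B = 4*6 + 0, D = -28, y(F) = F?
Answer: 34664/633 ≈ 54.761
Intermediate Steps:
B = -15/7 (B = 9/7 - (4*6 + 0)/7 = 9/7 - (24 + 0)/7 = 9/7 - ⅐*24 = 9/7 - 24/7 = -15/7 ≈ -2.1429)
V(P, x) = 2532/7 - 211*P/7 (V(P, x) = (-15/7 - 28)*(P - 12) = -211*(-12 + P)/7 = 2532/7 - 211*P/7)
34664/V(((5 - 3) - 5) - 3*y(2), -107) = 34664/(2532/7 - 211*(((5 - 3) - 5) - 3*2)/7) = 34664/(2532/7 - 211*((2 - 5) - 6)/7) = 34664/(2532/7 - 211*(-3 - 6)/7) = 34664/(2532/7 - 211/7*(-9)) = 34664/(2532/7 + 1899/7) = 34664/633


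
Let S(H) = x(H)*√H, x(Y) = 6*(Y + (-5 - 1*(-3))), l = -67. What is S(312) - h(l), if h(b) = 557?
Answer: -557 + 3720*√78 ≈ 32297.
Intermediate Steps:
x(Y) = -12 + 6*Y (x(Y) = 6*(Y + (-5 + 3)) = 6*(Y - 2) = 6*(-2 + Y) = -12 + 6*Y)
S(H) = √H*(-12 + 6*H) (S(H) = (-12 + 6*H)*√H = √H*(-12 + 6*H))
S(312) - h(l) = 6*√312*(-2 + 312) - 1*557 = 6*(2*√78)*310 - 557 = 3720*√78 - 557 = -557 + 3720*√78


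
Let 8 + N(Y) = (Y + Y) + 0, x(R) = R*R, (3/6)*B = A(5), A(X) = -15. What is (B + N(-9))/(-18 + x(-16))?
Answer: -4/17 ≈ -0.23529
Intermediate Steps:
B = -30 (B = 2*(-15) = -30)
x(R) = R**2
N(Y) = -8 + 2*Y (N(Y) = -8 + ((Y + Y) + 0) = -8 + (2*Y + 0) = -8 + 2*Y)
(B + N(-9))/(-18 + x(-16)) = (-30 + (-8 + 2*(-9)))/(-18 + (-16)**2) = (-30 + (-8 - 18))/(-18 + 256) = (-30 - 26)/238 = -56*1/238 = -4/17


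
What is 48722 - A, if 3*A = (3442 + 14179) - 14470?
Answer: 143015/3 ≈ 47672.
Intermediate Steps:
A = 3151/3 (A = ((3442 + 14179) - 14470)/3 = (17621 - 14470)/3 = (1/3)*3151 = 3151/3 ≈ 1050.3)
48722 - A = 48722 - 1*3151/3 = 48722 - 3151/3 = 143015/3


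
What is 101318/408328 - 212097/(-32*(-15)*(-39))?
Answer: 3687575699/318495840 ≈ 11.578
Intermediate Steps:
101318/408328 - 212097/(-32*(-15)*(-39)) = 101318*(1/408328) - 212097/(480*(-39)) = 50659/204164 - 212097/(-18720) = 50659/204164 - 212097*(-1/18720) = 50659/204164 + 70699/6240 = 3687575699/318495840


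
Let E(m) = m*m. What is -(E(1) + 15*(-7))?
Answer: 104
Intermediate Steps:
E(m) = m²
-(E(1) + 15*(-7)) = -(1² + 15*(-7)) = -(1 - 105) = -1*(-104) = 104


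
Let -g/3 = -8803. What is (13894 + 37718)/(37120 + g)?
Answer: 3036/3737 ≈ 0.81242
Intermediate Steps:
g = 26409 (g = -3*(-8803) = 26409)
(13894 + 37718)/(37120 + g) = (13894 + 37718)/(37120 + 26409) = 51612/63529 = 51612*(1/63529) = 3036/3737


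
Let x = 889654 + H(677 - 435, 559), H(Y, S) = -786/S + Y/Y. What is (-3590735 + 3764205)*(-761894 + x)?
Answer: 12388813327110/559 ≈ 2.2162e+10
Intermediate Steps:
H(Y, S) = 1 - 786/S (H(Y, S) = -786/S + 1 = 1 - 786/S)
x = 497316359/559 (x = 889654 + (-786 + 559)/559 = 889654 + (1/559)*(-227) = 889654 - 227/559 = 497316359/559 ≈ 8.8965e+5)
(-3590735 + 3764205)*(-761894 + x) = (-3590735 + 3764205)*(-761894 + 497316359/559) = 173470*(71417613/559) = 12388813327110/559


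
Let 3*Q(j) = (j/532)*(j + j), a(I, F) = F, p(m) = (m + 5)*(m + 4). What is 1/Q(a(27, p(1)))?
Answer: 133/150 ≈ 0.88667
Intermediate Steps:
p(m) = (4 + m)*(5 + m) (p(m) = (5 + m)*(4 + m) = (4 + m)*(5 + m))
Q(j) = j**2/798 (Q(j) = ((j/532)*(j + j))/3 = ((j*(1/532))*(2*j))/3 = ((j/532)*(2*j))/3 = (j**2/266)/3 = j**2/798)
1/Q(a(27, p(1))) = 1/((20 + 1**2 + 9*1)**2/798) = 1/((20 + 1 + 9)**2/798) = 1/((1/798)*30**2) = 1/((1/798)*900) = 1/(150/133) = 133/150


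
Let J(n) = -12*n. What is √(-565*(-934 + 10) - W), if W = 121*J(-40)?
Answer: 2*√115995 ≈ 681.16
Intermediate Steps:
W = 58080 (W = 121*(-12*(-40)) = 121*480 = 58080)
√(-565*(-934 + 10) - W) = √(-565*(-934 + 10) - 1*58080) = √(-565*(-924) - 58080) = √(522060 - 58080) = √463980 = 2*√115995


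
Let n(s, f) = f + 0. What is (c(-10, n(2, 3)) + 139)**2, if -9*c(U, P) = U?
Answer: 1590121/81 ≈ 19631.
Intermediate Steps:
n(s, f) = f
c(U, P) = -U/9
(c(-10, n(2, 3)) + 139)**2 = (-1/9*(-10) + 139)**2 = (10/9 + 139)**2 = (1261/9)**2 = 1590121/81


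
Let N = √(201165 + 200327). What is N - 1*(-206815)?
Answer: 206815 + 2*√100373 ≈ 2.0745e+5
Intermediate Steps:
N = 2*√100373 (N = √401492 = 2*√100373 ≈ 633.63)
N - 1*(-206815) = 2*√100373 - 1*(-206815) = 2*√100373 + 206815 = 206815 + 2*√100373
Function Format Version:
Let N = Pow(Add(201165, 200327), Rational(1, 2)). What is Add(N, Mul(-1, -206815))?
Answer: Add(206815, Mul(2, Pow(100373, Rational(1, 2)))) ≈ 2.0745e+5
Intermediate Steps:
N = Mul(2, Pow(100373, Rational(1, 2))) (N = Pow(401492, Rational(1, 2)) = Mul(2, Pow(100373, Rational(1, 2))) ≈ 633.63)
Add(N, Mul(-1, -206815)) = Add(Mul(2, Pow(100373, Rational(1, 2))), Mul(-1, -206815)) = Add(Mul(2, Pow(100373, Rational(1, 2))), 206815) = Add(206815, Mul(2, Pow(100373, Rational(1, 2))))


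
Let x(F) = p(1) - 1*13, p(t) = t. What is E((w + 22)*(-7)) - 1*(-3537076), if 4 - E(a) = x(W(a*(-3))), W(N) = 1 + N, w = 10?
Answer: 3537092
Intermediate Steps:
x(F) = -12 (x(F) = 1 - 1*13 = 1 - 13 = -12)
E(a) = 16 (E(a) = 4 - 1*(-12) = 4 + 12 = 16)
E((w + 22)*(-7)) - 1*(-3537076) = 16 - 1*(-3537076) = 16 + 3537076 = 3537092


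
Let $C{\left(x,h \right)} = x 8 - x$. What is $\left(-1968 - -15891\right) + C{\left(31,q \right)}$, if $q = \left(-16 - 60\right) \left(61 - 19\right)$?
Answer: $14140$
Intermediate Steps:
$q = -3192$ ($q = \left(-76\right) 42 = -3192$)
$C{\left(x,h \right)} = 7 x$ ($C{\left(x,h \right)} = 8 x - x = 7 x$)
$\left(-1968 - -15891\right) + C{\left(31,q \right)} = \left(-1968 - -15891\right) + 7 \cdot 31 = \left(-1968 + 15891\right) + 217 = 13923 + 217 = 14140$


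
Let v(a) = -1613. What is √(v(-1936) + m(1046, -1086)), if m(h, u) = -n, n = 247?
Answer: 2*I*√465 ≈ 43.128*I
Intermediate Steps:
m(h, u) = -247 (m(h, u) = -1*247 = -247)
√(v(-1936) + m(1046, -1086)) = √(-1613 - 247) = √(-1860) = 2*I*√465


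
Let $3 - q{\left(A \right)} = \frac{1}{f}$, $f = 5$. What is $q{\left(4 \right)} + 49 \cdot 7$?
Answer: $\frac{1729}{5} \approx 345.8$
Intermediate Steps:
$q{\left(A \right)} = \frac{14}{5}$ ($q{\left(A \right)} = 3 - \frac{1}{5} = \frac{14}{5}$)
$q{\left(4 \right)} + 49 \cdot 7 = \frac{14}{5} + 49 \cdot 7 = \frac{14}{5} + 343 = \frac{1729}{5}$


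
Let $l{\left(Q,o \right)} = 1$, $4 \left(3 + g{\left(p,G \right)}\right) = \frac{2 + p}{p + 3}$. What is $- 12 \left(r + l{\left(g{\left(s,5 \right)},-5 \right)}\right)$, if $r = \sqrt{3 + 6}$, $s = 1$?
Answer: $-48$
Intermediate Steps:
$g{\left(p,G \right)} = -3 + \frac{2 + p}{4 \left(3 + p\right)}$ ($g{\left(p,G \right)} = -3 + \frac{\left(2 + p\right) \frac{1}{p + 3}}{4} = -3 + \frac{\left(2 + p\right) \frac{1}{3 + p}}{4} = -3 + \frac{\frac{1}{3 + p} \left(2 + p\right)}{4} = -3 + \frac{2 + p}{4 \left(3 + p\right)}$)
$r = 3$ ($r = \sqrt{9} = 3$)
$- 12 \left(r + l{\left(g{\left(s,5 \right)},-5 \right)}\right) = - 12 \left(3 + 1\right) = \left(-12\right) 4 = -48$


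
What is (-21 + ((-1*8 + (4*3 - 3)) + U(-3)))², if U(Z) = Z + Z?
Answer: 676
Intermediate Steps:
U(Z) = 2*Z
(-21 + ((-1*8 + (4*3 - 3)) + U(-3)))² = (-21 + ((-1*8 + (4*3 - 3)) + 2*(-3)))² = (-21 + ((-8 + (12 - 3)) - 6))² = (-21 + ((-8 + 9) - 6))² = (-21 + (1 - 6))² = (-21 - 5)² = (-26)² = 676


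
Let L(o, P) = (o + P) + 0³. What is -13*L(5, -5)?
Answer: 0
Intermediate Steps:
L(o, P) = P + o (L(o, P) = (P + o) + 0 = P + o)
-13*L(5, -5) = -13*(-5 + 5) = -13*0 = 0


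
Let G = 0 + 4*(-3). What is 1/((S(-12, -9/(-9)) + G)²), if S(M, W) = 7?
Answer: 1/25 ≈ 0.040000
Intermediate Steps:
G = -12 (G = 0 - 12 = -12)
1/((S(-12, -9/(-9)) + G)²) = 1/((7 - 12)²) = 1/((-5)²) = 1/25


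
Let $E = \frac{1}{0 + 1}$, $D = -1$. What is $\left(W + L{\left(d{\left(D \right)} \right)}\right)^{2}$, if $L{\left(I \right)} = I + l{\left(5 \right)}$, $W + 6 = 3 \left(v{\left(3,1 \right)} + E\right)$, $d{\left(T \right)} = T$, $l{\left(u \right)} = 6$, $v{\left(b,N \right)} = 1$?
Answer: $25$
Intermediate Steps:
$E = 1$ ($E = 1^{-1} = 1$)
$W = 0$ ($W = -6 + 3 \left(1 + 1\right) = -6 + 3 \cdot 2 = -6 + 6 = 0$)
$L{\left(I \right)} = 6 + I$ ($L{\left(I \right)} = I + 6 = 6 + I$)
$\left(W + L{\left(d{\left(D \right)} \right)}\right)^{2} = \left(0 + \left(6 - 1\right)\right)^{2} = \left(0 + 5\right)^{2} = 5^{2} = 25$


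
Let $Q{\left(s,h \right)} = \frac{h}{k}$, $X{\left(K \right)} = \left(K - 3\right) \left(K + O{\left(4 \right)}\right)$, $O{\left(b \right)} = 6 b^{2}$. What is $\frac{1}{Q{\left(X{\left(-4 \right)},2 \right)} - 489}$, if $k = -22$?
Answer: $- \frac{11}{5380} \approx -0.0020446$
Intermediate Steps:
$X{\left(K \right)} = \left(-3 + K\right) \left(96 + K\right)$ ($X{\left(K \right)} = \left(K - 3\right) \left(K + 6 \cdot 4^{2}\right) = \left(-3 + K\right) \left(K + 6 \cdot 16\right) = \left(-3 + K\right) \left(K + 96\right) = \left(-3 + K\right) \left(96 + K\right)$)
$Q{\left(s,h \right)} = - \frac{h}{22}$ ($Q{\left(s,h \right)} = \frac{h}{-22} = h \left(- \frac{1}{22}\right) = - \frac{h}{22}$)
$\frac{1}{Q{\left(X{\left(-4 \right)},2 \right)} - 489} = \frac{1}{\left(- \frac{1}{22}\right) 2 - 489} = \frac{1}{- \frac{1}{11} - 489} = \frac{1}{- \frac{5380}{11}} = - \frac{11}{5380}$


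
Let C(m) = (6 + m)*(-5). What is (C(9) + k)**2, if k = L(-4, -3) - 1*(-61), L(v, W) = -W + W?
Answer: 196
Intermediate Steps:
L(v, W) = 0
C(m) = -30 - 5*m
k = 61 (k = 0 - 1*(-61) = 0 + 61 = 61)
(C(9) + k)**2 = ((-30 - 5*9) + 61)**2 = ((-30 - 45) + 61)**2 = (-75 + 61)**2 = (-14)**2 = 196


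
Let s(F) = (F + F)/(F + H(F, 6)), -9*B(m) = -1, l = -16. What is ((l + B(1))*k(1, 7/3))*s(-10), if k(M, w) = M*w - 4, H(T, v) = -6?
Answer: 3575/108 ≈ 33.102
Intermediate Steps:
B(m) = 1/9 (B(m) = -1/9*(-1) = 1/9)
s(F) = 2*F/(-6 + F) (s(F) = (F + F)/(F - 6) = (2*F)/(-6 + F) = 2*F/(-6 + F))
k(M, w) = -4 + M*w
((l + B(1))*k(1, 7/3))*s(-10) = ((-16 + 1/9)*(-4 + 1*(7/3)))*(2*(-10)/(-6 - 10)) = (-143*(-4 + 1*(7*(1/3)))/9)*(2*(-10)/(-16)) = (-143*(-4 + 1*(7/3))/9)*(2*(-10)*(-1/16)) = -143*(-4 + 7/3)/9*(5/4) = -143/9*(-5/3)*(5/4) = (715/27)*(5/4) = 3575/108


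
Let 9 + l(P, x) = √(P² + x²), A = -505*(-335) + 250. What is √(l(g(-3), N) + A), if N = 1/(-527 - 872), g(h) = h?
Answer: √(331581164616 + 1399*√17614810)/1399 ≈ 411.61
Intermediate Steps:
A = 169425 (A = 169175 + 250 = 169425)
N = -1/1399 (N = 1/(-1399) = -1/1399 ≈ -0.00071480)
l(P, x) = -9 + √(P² + x²)
√(l(g(-3), N) + A) = √((-9 + √((-3)² + (-1/1399)²)) + 169425) = √((-9 + √(9 + 1/1957201)) + 169425) = √((-9 + √(17614810/1957201)) + 169425) = √((-9 + √17614810/1399) + 169425) = √(169416 + √17614810/1399)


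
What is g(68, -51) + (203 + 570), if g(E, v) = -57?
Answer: 716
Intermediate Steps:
g(68, -51) + (203 + 570) = -57 + (203 + 570) = -57 + 773 = 716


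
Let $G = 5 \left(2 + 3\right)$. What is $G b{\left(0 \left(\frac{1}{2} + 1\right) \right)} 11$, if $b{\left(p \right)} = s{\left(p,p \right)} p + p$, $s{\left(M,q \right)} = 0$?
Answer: $0$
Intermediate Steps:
$G = 25$ ($G = 5 \cdot 5 = 25$)
$b{\left(p \right)} = p$ ($b{\left(p \right)} = 0 p + p = 0 + p = p$)
$G b{\left(0 \left(\frac{1}{2} + 1\right) \right)} 11 = 25 \cdot 0 \left(\frac{1}{2} + 1\right) 11 = 25 \cdot 0 \cdot \frac{3}{2} \cdot 11 = 25 \cdot 0 \cdot 11 = 0 \cdot 11 = 0$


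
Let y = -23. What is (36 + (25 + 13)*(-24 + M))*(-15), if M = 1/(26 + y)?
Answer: 12950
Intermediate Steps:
M = ⅓ (M = 1/(26 - 23) = 1/3 = ⅓ ≈ 0.33333)
(36 + (25 + 13)*(-24 + M))*(-15) = (36 + (25 + 13)*(-24 + ⅓))*(-15) = (36 + 38*(-71/3))*(-15) = (36 - 2698/3)*(-15) = -2590/3*(-15) = 12950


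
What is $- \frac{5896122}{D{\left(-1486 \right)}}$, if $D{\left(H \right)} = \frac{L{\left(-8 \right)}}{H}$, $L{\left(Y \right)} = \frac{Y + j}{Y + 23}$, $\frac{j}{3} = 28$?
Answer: $\frac{32856139845}{19} \approx 1.7293 \cdot 10^{9}$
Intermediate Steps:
$j = 84$ ($j = 3 \cdot 28 = 84$)
$L{\left(Y \right)} = \frac{84 + Y}{23 + Y}$ ($L{\left(Y \right)} = \frac{Y + 84}{Y + 23} = \frac{84 + Y}{23 + Y}$)
$D{\left(H \right)} = \frac{76}{15 H}$ ($D{\left(H \right)} = \frac{\frac{1}{23 - 8} \left(84 - 8\right)}{H} = \frac{\frac{1}{15} \cdot 76}{H} = \frac{76}{15 H}$)
$- \frac{5896122}{D{\left(-1486 \right)}} = - \frac{5896122}{\frac{76}{15} \frac{1}{-1486}} = - \frac{5896122}{\frac{76}{15} \left(- \frac{1}{1486}\right)} = - \frac{5896122}{- \frac{38}{11145}} = \left(-5896122\right) \left(- \frac{11145}{38}\right) = \frac{32856139845}{19}$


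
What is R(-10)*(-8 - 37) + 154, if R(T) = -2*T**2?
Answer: 9154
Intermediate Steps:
R(-10)*(-8 - 37) + 154 = (-2*(-10)**2)*(-8 - 37) + 154 = -2*100*(-45) + 154 = -200*(-45) + 154 = 9000 + 154 = 9154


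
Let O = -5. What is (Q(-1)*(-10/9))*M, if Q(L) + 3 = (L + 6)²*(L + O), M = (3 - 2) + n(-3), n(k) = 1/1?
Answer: 340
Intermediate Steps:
n(k) = 1
M = 2 (M = (3 - 2) + 1 = 1 + 1 = 2)
Q(L) = -3 + (6 + L)²*(-5 + L) (Q(L) = -3 + (L + 6)²*(L - 5) = -3 + (6 + L)²*(-5 + L))
(Q(-1)*(-10/9))*M = ((-183 + (-1)³ - 24*(-1) + 7*(-1)²)*(-10/9))*2 = ((-183 - 1 + 24 + 7*1)*(-10*⅑))*2 = ((-183 - 1 + 24 + 7)*(-10/9))*2 = -153*(-10/9)*2 = 170*2 = 340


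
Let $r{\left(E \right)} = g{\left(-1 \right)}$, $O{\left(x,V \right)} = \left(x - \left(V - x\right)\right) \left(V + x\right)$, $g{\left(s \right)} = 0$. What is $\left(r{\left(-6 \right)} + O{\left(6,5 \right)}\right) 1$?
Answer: $77$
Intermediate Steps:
$O{\left(x,V \right)} = \left(V + x\right) \left(- V + 2 x\right)$ ($O{\left(x,V \right)} = \left(- V + 2 x\right) \left(V + x\right) = \left(V + x\right) \left(- V + 2 x\right)$)
$r{\left(E \right)} = 0$
$\left(r{\left(-6 \right)} + O{\left(6,5 \right)}\right) 1 = \left(0 + \left(- 5^{2} + 2 \cdot 6^{2} + 5 \cdot 6\right)\right) 1 = \left(0 + \left(\left(-1\right) 25 + 2 \cdot 36 + 30\right)\right) 1 = \left(0 + \left(-25 + 72 + 30\right)\right) 1 = \left(0 + 77\right) 1 = 77 \cdot 1 = 77$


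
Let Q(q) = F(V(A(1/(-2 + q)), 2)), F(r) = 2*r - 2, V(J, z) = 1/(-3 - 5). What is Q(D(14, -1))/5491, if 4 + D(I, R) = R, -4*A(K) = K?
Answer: -9/21964 ≈ -0.00040976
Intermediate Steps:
A(K) = -K/4
V(J, z) = -⅛ (V(J, z) = 1/(-8) = -⅛)
F(r) = -2 + 2*r
D(I, R) = -4 + R
Q(q) = -9/4 (Q(q) = -2 + 2*(-⅛) = -2 - ¼ = -9/4)
Q(D(14, -1))/5491 = -9/4/5491 = -9/4*1/5491 = -9/21964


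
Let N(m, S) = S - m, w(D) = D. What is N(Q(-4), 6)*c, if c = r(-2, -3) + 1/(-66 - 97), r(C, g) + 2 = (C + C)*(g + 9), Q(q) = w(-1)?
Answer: -29673/163 ≈ -182.04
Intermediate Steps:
Q(q) = -1
r(C, g) = -2 + 2*C*(9 + g) (r(C, g) = -2 + (C + C)*(g + 9) = -2 + (2*C)*(9 + g) = -2 + 2*C*(9 + g))
c = -4239/163 (c = (-2 + 18*(-2) + 2*(-2)*(-3)) + 1/(-66 - 97) = (-2 - 36 + 12) + 1/(-163) = -26 - 1/163 = -4239/163 ≈ -26.006)
N(Q(-4), 6)*c = (6 - 1*(-1))*(-4239/163) = (6 + 1)*(-4239/163) = 7*(-4239/163) = -29673/163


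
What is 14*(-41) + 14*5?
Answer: -504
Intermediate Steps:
14*(-41) + 14*5 = -574 + 70 = -504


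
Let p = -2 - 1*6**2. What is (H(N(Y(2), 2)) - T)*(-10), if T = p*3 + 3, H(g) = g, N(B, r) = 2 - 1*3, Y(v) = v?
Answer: -1100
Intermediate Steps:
N(B, r) = -1 (N(B, r) = 2 - 3 = -1)
p = -38 (p = -2 - 1*36 = -2 - 36 = -38)
T = -111 (T = -38*3 + 3 = -114 + 3 = -111)
(H(N(Y(2), 2)) - T)*(-10) = (-1 - 1*(-111))*(-10) = (-1 + 111)*(-10) = 110*(-10) = -1100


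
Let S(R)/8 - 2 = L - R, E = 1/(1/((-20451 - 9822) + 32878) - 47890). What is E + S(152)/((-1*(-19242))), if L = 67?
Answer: -13814402591/400084310943 ≈ -0.034529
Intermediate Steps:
E = -2605/124753449 (E = 1/(1/(-30273 + 32878) - 47890) = 1/(1/2605 - 47890) = 1/(-124753449/2605) = -2605/124753449 ≈ -2.0881e-5)
S(R) = 552 - 8*R (S(R) = 16 + 8*(67 - R) = 16 + (536 - 8*R) = 552 - 8*R)
E + S(152)/((-1*(-19242))) = -2605/124753449 + (552 - 8*152)/((-1*(-19242))) = -2605/124753449 + (552 - 1216)/19242 = -2605/124753449 - 664*1/19242 = -2605/124753449 - 332/9621 = -13814402591/400084310943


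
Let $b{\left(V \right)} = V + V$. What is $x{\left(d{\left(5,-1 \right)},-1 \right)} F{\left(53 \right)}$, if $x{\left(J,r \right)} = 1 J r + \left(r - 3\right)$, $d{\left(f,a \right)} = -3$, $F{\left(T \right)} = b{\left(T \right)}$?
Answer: $-106$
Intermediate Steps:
$b{\left(V \right)} = 2 V$
$F{\left(T \right)} = 2 T$
$x{\left(J,r \right)} = -3 + r + J r$ ($x{\left(J,r \right)} = J r + \left(-3 + r\right) = -3 + r + J r$)
$x{\left(d{\left(5,-1 \right)},-1 \right)} F{\left(53 \right)} = \left(-3 - 1 - -3\right) 2 \cdot 53 = \left(-3 - 1 + 3\right) 106 = \left(-1\right) 106 = -106$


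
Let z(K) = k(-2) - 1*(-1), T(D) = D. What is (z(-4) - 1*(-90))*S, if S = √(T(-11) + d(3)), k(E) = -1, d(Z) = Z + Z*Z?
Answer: 90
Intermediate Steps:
d(Z) = Z + Z²
S = 1 (S = √(-11 + 3*(1 + 3)) = √(-11 + 3*4) = √(-11 + 12) = √1 = 1)
z(K) = 0 (z(K) = -1 - 1*(-1) = -1 + 1 = 0)
(z(-4) - 1*(-90))*S = (0 - 1*(-90))*1 = (0 + 90)*1 = 90*1 = 90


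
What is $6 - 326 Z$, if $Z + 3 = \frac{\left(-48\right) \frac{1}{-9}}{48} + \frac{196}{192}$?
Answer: $\frac{44279}{72} \approx 614.99$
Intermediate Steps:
$Z = - \frac{269}{144}$ ($Z = -3 + \left(\frac{\left(-48\right) \frac{1}{-9}}{48} + \frac{196}{192}\right) = -3 + \left(\left(-48\right) \left(- \frac{1}{9}\right) \frac{1}{48} + 196 \cdot \frac{1}{192}\right) = -3 + \left(\frac{16}{3} \cdot \frac{1}{48} + \frac{49}{48}\right) = -3 + \left(\frac{1}{9} + \frac{49}{48}\right) = -3 + \frac{163}{144} = - \frac{269}{144} \approx -1.8681$)
$6 - 326 Z = 6 - - \frac{43847}{72} = 6 + \frac{43847}{72} = \frac{44279}{72}$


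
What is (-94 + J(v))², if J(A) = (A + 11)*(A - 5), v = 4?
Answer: 11881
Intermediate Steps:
J(A) = (-5 + A)*(11 + A) (J(A) = (11 + A)*(-5 + A) = (-5 + A)*(11 + A))
(-94 + J(v))² = (-94 + (-55 + 4² + 6*4))² = (-94 + (-55 + 16 + 24))² = (-94 - 15)² = (-109)² = 11881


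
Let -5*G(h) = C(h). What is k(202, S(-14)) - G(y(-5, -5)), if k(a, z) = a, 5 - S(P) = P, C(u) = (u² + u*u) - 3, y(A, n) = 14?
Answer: 1399/5 ≈ 279.80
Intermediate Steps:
C(u) = -3 + 2*u² (C(u) = (u² + u²) - 3 = 2*u² - 3 = -3 + 2*u²)
G(h) = ⅗ - 2*h²/5 (G(h) = -(-3 + 2*h²)/5 = ⅗ - 2*h²/5)
S(P) = 5 - P
k(202, S(-14)) - G(y(-5, -5)) = 202 - (⅗ - ⅖*14²) = 202 - (⅗ - ⅖*196) = 202 - (⅗ - 392/5) = 202 - 1*(-389/5) = 202 + 389/5 = 1399/5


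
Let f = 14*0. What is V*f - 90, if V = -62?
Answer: -90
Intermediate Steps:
f = 0
V*f - 90 = -62*0 - 90 = 0 - 90 = -90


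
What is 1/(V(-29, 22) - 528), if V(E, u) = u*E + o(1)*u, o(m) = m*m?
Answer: -1/1144 ≈ -0.00087413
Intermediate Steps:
o(m) = m**2
V(E, u) = u + E*u (V(E, u) = u*E + 1**2*u = E*u + 1*u = E*u + u = u + E*u)
1/(V(-29, 22) - 528) = 1/(22*(1 - 29) - 528) = 1/(22*(-28) - 528) = 1/(-616 - 528) = 1/(-1144) = -1/1144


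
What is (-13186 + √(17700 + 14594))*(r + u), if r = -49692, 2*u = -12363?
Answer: 736747971 - 111747*√32294/2 ≈ 7.2671e+8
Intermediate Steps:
u = -12363/2 (u = (½)*(-12363) = -12363/2 ≈ -6181.5)
(-13186 + √(17700 + 14594))*(r + u) = (-13186 + √(17700 + 14594))*(-49692 - 12363/2) = (-13186 + √32294)*(-111747/2) = 736747971 - 111747*√32294/2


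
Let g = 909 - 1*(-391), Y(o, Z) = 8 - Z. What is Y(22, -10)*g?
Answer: 23400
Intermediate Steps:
g = 1300 (g = 909 + 391 = 1300)
Y(22, -10)*g = (8 - 1*(-10))*1300 = (8 + 10)*1300 = 18*1300 = 23400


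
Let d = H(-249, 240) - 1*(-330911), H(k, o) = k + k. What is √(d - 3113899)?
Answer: 79*I*√446 ≈ 1668.4*I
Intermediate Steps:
H(k, o) = 2*k
d = 330413 (d = 2*(-249) - 1*(-330911) = -498 + 330911 = 330413)
√(d - 3113899) = √(330413 - 3113899) = √(-2783486) = 79*I*√446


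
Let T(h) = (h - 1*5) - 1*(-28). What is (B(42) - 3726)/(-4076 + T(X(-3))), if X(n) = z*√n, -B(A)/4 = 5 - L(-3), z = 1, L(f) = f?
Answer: 2538529/2737802 + 1879*I*√3/8213406 ≈ 0.92721 + 0.00039625*I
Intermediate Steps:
B(A) = -32 (B(A) = -4*(5 - 1*(-3)) = -4*(5 + 3) = -4*8 = -32)
X(n) = √n (X(n) = 1*√n = √n)
T(h) = 23 + h (T(h) = (h - 5) + 28 = (-5 + h) + 28 = 23 + h)
(B(42) - 3726)/(-4076 + T(X(-3))) = (-32 - 3726)/(-4076 + (23 + √(-3))) = -3758/(-4076 + (23 + I*√3)) = -3758/(-4053 + I*√3)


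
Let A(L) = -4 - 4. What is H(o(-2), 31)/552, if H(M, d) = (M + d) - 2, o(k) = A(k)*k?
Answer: 15/184 ≈ 0.081522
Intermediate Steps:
A(L) = -8
o(k) = -8*k
H(M, d) = -2 + M + d
H(o(-2), 31)/552 = (-2 - 8*(-2) + 31)/552 = (-2 + 16 + 31)*(1/552) = 45*(1/552) = 15/184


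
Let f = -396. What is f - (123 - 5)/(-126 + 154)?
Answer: -5603/14 ≈ -400.21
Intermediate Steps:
f - (123 - 5)/(-126 + 154) = -396 - (123 - 5)/(-126 + 154) = -396 - 118/28 = -396 - 1*59/14 = -396 - 59/14 = -5603/14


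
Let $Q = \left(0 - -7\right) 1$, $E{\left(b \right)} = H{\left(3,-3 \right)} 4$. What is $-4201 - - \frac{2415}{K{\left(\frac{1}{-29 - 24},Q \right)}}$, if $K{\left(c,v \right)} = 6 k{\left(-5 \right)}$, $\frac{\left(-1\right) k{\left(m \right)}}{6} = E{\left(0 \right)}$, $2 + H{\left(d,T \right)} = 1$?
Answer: $- \frac{200843}{48} \approx -4184.2$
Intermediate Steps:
$H{\left(d,T \right)} = -1$ ($H{\left(d,T \right)} = -2 + 1 = -1$)
$E{\left(b \right)} = -4$ ($E{\left(b \right)} = \left(-1\right) 4 = -4$)
$Q = 7$ ($Q = \left(0 + 7\right) 1 = 7 \cdot 1 = 7$)
$k{\left(m \right)} = 24$ ($k{\left(m \right)} = \left(-6\right) \left(-4\right) = 24$)
$K{\left(c,v \right)} = 144$ ($K{\left(c,v \right)} = 6 \cdot 24 = 144$)
$-4201 - - \frac{2415}{K{\left(\frac{1}{-29 - 24},Q \right)}} = -4201 - - \frac{2415}{144} = -4201 - \left(-2415\right) \frac{1}{144} = -4201 - - \frac{805}{48} = -4201 + \frac{805}{48} = - \frac{200843}{48}$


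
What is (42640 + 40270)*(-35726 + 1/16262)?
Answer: -24084368827005/8131 ≈ -2.9620e+9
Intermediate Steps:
(42640 + 40270)*(-35726 + 1/16262) = 82910*(-35726 + 1/16262) = 82910*(-580976211/16262) = -24084368827005/8131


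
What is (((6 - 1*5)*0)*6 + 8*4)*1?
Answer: 32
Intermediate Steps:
(((6 - 1*5)*0)*6 + 8*4)*1 = (((6 - 5)*0)*6 + 32)*1 = ((1*0)*6 + 32)*1 = (0*6 + 32)*1 = (0 + 32)*1 = 32*1 = 32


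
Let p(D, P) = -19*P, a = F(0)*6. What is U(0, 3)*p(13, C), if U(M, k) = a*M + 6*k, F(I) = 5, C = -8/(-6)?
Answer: -456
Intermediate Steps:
C = 4/3 (C = -8*(-⅙) = 4/3 ≈ 1.3333)
a = 30 (a = 5*6 = 30)
U(M, k) = 6*k + 30*M (U(M, k) = 30*M + 6*k = 6*k + 30*M)
U(0, 3)*p(13, C) = (6*3 + 30*0)*(-19*4/3) = (18 + 0)*(-76/3) = 18*(-76/3) = -456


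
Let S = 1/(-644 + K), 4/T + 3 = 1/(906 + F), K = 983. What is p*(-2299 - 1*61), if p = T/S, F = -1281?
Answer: 600030000/563 ≈ 1.0658e+6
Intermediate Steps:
T = -750/563 (T = 4/(-3 + 1/(906 - 1281)) = 4/(-3 + 1/(-375)) = 4/(-3 - 1/375) = 4/(-1126/375) = 4*(-375/1126) = -750/563 ≈ -1.3321)
S = 1/339 (S = 1/(-644 + 983) = 1/339 ≈ 0.0029499)
p = -254250/563 (p = -750/(563*1/339) = -750/563*339 = -254250/563 ≈ -451.60)
p*(-2299 - 1*61) = -254250*(-2299 - 1*61)/563 = -254250*(-2299 - 61)/563 = -254250/563*(-2360) = 600030000/563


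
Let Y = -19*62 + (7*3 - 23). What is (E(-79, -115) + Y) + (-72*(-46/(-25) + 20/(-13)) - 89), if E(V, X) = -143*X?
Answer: 4925144/325 ≈ 15154.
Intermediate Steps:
Y = -1180 (Y = -1178 + (21 - 23) = -1178 - 2 = -1180)
(E(-79, -115) + Y) + (-72*(-46/(-25) + 20/(-13)) - 89) = (-143*(-115) - 1180) + (-72*(-46/(-25) + 20/(-13)) - 89) = (16445 - 1180) + (-72*(-46*(-1/25) + 20*(-1/13)) - 89) = 15265 + (-72*(46/25 - 20/13) - 89) = 15265 + (-72*98/325 - 89) = 15265 + (-7056/325 - 89) = 15265 - 35981/325 = 4925144/325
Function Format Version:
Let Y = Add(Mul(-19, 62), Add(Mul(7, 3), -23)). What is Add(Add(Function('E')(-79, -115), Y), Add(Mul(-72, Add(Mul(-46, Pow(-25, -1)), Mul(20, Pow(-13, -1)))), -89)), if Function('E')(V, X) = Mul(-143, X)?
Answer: Rational(4925144, 325) ≈ 15154.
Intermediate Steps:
Y = -1180 (Y = Add(-1178, Add(21, -23)) = Add(-1178, -2) = -1180)
Add(Add(Function('E')(-79, -115), Y), Add(Mul(-72, Add(Mul(-46, Pow(-25, -1)), Mul(20, Pow(-13, -1)))), -89)) = Add(Add(Mul(-143, -115), -1180), Add(Mul(-72, Add(Mul(-46, Pow(-25, -1)), Mul(20, Pow(-13, -1)))), -89)) = Add(Add(16445, -1180), Add(Mul(-72, Add(Mul(-46, Rational(-1, 25)), Mul(20, Rational(-1, 13)))), -89)) = Add(15265, Add(Mul(-72, Add(Rational(46, 25), Rational(-20, 13))), -89)) = Add(15265, Add(Mul(-72, Rational(98, 325)), -89)) = Add(15265, Add(Rational(-7056, 325), -89)) = Add(15265, Rational(-35981, 325)) = Rational(4925144, 325)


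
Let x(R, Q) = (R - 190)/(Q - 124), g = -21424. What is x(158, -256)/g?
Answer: -1/254410 ≈ -3.9307e-6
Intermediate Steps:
x(R, Q) = (-190 + R)/(-124 + Q)
x(158, -256)/g = ((-190 + 158)/(-124 - 256))/(-21424) = (-32/(-380))*(-1/21424) = -1/380*(-32)*(-1/21424) = (8/95)*(-1/21424) = -1/254410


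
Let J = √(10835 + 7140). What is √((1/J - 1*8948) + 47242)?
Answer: √(494912613350 + 3595*√719)/3595 ≈ 195.69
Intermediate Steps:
J = 5*√719 (J = √17975 = 5*√719 ≈ 134.07)
√((1/J - 1*8948) + 47242) = √((1/(5*√719) - 1*8948) + 47242) = √((√719/3595 - 8948) + 47242) = √((-8948 + √719/3595) + 47242) = √(38294 + √719/3595)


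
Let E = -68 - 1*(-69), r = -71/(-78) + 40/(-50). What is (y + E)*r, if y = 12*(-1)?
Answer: -473/390 ≈ -1.2128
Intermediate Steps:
r = 43/390 (r = -71*(-1/78) + 40*(-1/50) = 71/78 - 4/5 = 43/390 ≈ 0.11026)
y = -12
E = 1 (E = -68 + 69 = 1)
(y + E)*r = (-12 + 1)*(43/390) = -11*43/390 = -473/390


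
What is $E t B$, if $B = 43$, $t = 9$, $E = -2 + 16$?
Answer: $5418$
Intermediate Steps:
$E = 14$
$E t B = 14 \cdot 9 \cdot 43 = 126 \cdot 43 = 5418$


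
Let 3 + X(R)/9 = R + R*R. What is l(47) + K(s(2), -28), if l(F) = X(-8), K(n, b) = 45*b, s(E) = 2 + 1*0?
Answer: -783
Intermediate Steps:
s(E) = 2 (s(E) = 2 + 0 = 2)
X(R) = -27 + 9*R + 9*R² (X(R) = -27 + 9*(R + R*R) = -27 + 9*(R + R²) = -27 + (9*R + 9*R²) = -27 + 9*R + 9*R²)
l(F) = 477 (l(F) = -27 + 9*(-8) + 9*(-8)² = -27 - 72 + 9*64 = -27 - 72 + 576 = 477)
l(47) + K(s(2), -28) = 477 + 45*(-28) = 477 - 1260 = -783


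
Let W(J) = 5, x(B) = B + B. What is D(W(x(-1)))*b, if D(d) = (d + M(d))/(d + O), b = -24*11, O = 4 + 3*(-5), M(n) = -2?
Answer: 132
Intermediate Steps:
x(B) = 2*B
O = -11 (O = 4 - 15 = -11)
b = -264
D(d) = (-2 + d)/(-11 + d) (D(d) = (d - 2)/(d - 11) = (-2 + d)/(-11 + d))
D(W(x(-1)))*b = ((-2 + 5)/(-11 + 5))*(-264) = (3/(-6))*(-264) = -⅙*3*(-264) = -½*(-264) = 132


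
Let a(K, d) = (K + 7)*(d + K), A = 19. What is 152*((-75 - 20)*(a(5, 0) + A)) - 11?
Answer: -1140771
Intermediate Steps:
a(K, d) = (7 + K)*(K + d)
152*((-75 - 20)*(a(5, 0) + A)) - 11 = 152*((-75 - 20)*((5**2 + 7*5 + 7*0 + 5*0) + 19)) - 11 = 152*(-95*((25 + 35 + 0 + 0) + 19)) - 11 = 152*(-95*(60 + 19)) - 11 = 152*(-95*79) - 11 = 152*(-7505) - 11 = -1140760 - 11 = -1140771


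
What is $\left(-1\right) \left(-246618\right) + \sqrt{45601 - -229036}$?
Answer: $246618 + \sqrt{274637} \approx 2.4714 \cdot 10^{5}$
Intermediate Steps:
$\left(-1\right) \left(-246618\right) + \sqrt{45601 - -229036} = 246618 + \sqrt{45601 + 229036} = 246618 + \sqrt{274637}$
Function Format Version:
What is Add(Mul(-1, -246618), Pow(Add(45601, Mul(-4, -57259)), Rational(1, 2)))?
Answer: Add(246618, Pow(274637, Rational(1, 2))) ≈ 2.4714e+5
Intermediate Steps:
Add(Mul(-1, -246618), Pow(Add(45601, Mul(-4, -57259)), Rational(1, 2))) = Add(246618, Pow(Add(45601, 229036), Rational(1, 2))) = Add(246618, Pow(274637, Rational(1, 2)))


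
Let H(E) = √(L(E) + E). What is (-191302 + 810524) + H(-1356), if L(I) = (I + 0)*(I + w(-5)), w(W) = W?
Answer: 619222 + 8*√28815 ≈ 6.2058e+5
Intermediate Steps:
L(I) = I*(-5 + I) (L(I) = (I + 0)*(I - 5) = I*(-5 + I))
H(E) = √(E + E*(-5 + E)) (H(E) = √(E*(-5 + E) + E) = √(E + E*(-5 + E)))
(-191302 + 810524) + H(-1356) = (-191302 + 810524) + √(-1356*(-4 - 1356)) = 619222 + √(-1356*(-1360)) = 619222 + √1844160 = 619222 + 8*√28815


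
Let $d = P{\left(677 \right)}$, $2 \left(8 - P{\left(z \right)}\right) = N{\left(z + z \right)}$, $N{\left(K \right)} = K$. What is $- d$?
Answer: $669$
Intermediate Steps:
$P{\left(z \right)} = 8 - z$ ($P{\left(z \right)} = 8 - \frac{z + z}{2} = 8 - \frac{2 z}{2} = 8 - z$)
$d = -669$ ($d = 8 - 677 = -669$)
$- d = \left(-1\right) \left(-669\right) = 669$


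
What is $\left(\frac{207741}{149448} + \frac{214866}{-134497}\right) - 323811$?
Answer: $- \frac{2169568297716569}{6700102552} \approx -3.2381 \cdot 10^{5}$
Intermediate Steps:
$\left(\frac{207741}{149448} + \frac{214866}{-134497}\right) - 323811 = \left(207741 \cdot \frac{1}{149448} + 214866 \left(- \frac{1}{134497}\right)\right) - 323811 = \left(\frac{69247}{49816} - \frac{214866}{134497}\right) - 323811 = - \frac{1390250897}{6700102552} - 323811 = - \frac{2169568297716569}{6700102552}$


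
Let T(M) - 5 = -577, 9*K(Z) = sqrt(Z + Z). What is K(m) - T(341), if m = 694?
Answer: 572 + 2*sqrt(347)/9 ≈ 576.14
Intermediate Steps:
K(Z) = sqrt(2)*sqrt(Z)/9 (K(Z) = sqrt(Z + Z)/9 = sqrt(2*Z)/9 = (sqrt(2)*sqrt(Z))/9 = sqrt(2)*sqrt(Z)/9)
T(M) = -572 (T(M) = 5 - 577 = -572)
K(m) - T(341) = sqrt(2)*sqrt(694)/9 - 1*(-572) = 2*sqrt(347)/9 + 572 = 572 + 2*sqrt(347)/9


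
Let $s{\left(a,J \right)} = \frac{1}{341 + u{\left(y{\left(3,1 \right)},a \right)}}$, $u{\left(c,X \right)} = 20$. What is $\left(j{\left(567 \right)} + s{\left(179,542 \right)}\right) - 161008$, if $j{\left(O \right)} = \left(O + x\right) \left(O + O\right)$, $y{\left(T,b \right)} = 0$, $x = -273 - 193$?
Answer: $- \frac{16777113}{361} \approx -46474.0$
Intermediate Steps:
$x = -466$ ($x = -273 - 193 = -466$)
$j{\left(O \right)} = 2 O \left(-466 + O\right)$ ($j{\left(O \right)} = \left(O - 466\right) \left(O + O\right) = \left(-466 + O\right) 2 O = 2 O \left(-466 + O\right)$)
$s{\left(a,J \right)} = \frac{1}{361}$ ($s{\left(a,J \right)} = \frac{1}{341 + 20} = \frac{1}{361}$)
$\left(j{\left(567 \right)} + s{\left(179,542 \right)}\right) - 161008 = \left(2 \cdot 567 \left(-466 + 567\right) + \frac{1}{361}\right) - 161008 = \left(2 \cdot 567 \cdot 101 + \frac{1}{361}\right) - 161008 = \left(114534 + \frac{1}{361}\right) - 161008 = \frac{41346775}{361} - 161008 = - \frac{16777113}{361}$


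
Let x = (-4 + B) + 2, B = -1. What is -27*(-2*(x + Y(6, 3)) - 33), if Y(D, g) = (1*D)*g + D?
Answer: 2025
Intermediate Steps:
x = -3 (x = (-4 - 1) + 2 = -5 + 2 = -3)
Y(D, g) = D + D*g (Y(D, g) = D*g + D = D + D*g)
-27*(-2*(x + Y(6, 3)) - 33) = -27*(-2*(-3 + 6*(1 + 3)) - 33) = -27*(-2*(-3 + 6*4) - 33) = -27*(-2*(-3 + 24) - 33) = -27*(-2*21 - 33) = -27*(-42 - 33) = -27*(-75) = 2025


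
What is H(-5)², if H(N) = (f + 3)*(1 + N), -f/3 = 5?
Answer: 2304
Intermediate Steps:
f = -15 (f = -3*5 = -15)
H(N) = -12 - 12*N (H(N) = (-15 + 3)*(1 + N) = -12*(1 + N) = -12 - 12*N)
H(-5)² = (-12 - 12*(-5))² = (-12 + 60)² = 48² = 2304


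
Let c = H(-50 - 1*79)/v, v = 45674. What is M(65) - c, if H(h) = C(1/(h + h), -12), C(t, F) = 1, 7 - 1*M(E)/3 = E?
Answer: -7947277/45674 ≈ -174.00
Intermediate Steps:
M(E) = 21 - 3*E
H(h) = 1
c = 1/45674 ≈ 2.1894e-5
M(65) - c = (21 - 3*65) - 1*1/45674 = (21 - 195) - 1/45674 = -174 - 1/45674 = -7947277/45674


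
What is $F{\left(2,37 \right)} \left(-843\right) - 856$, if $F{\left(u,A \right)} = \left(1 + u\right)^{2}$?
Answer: $-8443$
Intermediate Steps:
$F{\left(2,37 \right)} \left(-843\right) - 856 = \left(1 + 2\right)^{2} \left(-843\right) - 856 = 3^{2} \left(-843\right) - 856 = 9 \left(-843\right) - 856 = -7587 - 856 = -8443$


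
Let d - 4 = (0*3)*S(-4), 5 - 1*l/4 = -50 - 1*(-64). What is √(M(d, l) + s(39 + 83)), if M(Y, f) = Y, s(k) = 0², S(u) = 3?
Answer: 2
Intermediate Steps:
s(k) = 0
l = -36 (l = 20 - 4*(-50 - 1*(-64)) = 20 - 4*(-50 + 64) = 20 - 4*14 = 20 - 56 = -36)
d = 4 (d = 4 + (0*3)*3 = 4 + 0*3 = 4 + 0 = 4)
√(M(d, l) + s(39 + 83)) = √(4 + 0) = √4 = 2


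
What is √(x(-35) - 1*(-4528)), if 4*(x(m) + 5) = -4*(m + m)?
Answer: √4593 ≈ 67.772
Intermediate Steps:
x(m) = -5 - 2*m (x(m) = -5 + (-4*(m + m))/4 = -5 + (-8*m)/4 = -5 - 2*m)
√(x(-35) - 1*(-4528)) = √((-5 - 2*(-35)) - 1*(-4528)) = √((-5 + 70) + 4528) = √(65 + 4528) = √4593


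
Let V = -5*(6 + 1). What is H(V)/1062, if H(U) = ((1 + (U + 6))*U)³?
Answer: 470596000/531 ≈ 8.8625e+5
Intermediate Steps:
V = -35 (V = -5*7 = -35)
H(U) = U³*(7 + U)³ (H(U) = ((1 + (6 + U))*U)³ = ((7 + U)*U)³ = (U*(7 + U))³ = U³*(7 + U)³)
H(V)/1062 = ((-35)³*(7 - 35)³)/1062 = -42875*(-28)³*(1/1062) = -42875*(-21952)*(1/1062) = 941192000*(1/1062) = 470596000/531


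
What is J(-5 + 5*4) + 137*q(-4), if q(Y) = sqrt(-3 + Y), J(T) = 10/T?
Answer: 2/3 + 137*I*sqrt(7) ≈ 0.66667 + 362.47*I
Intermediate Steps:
J(-5 + 5*4) + 137*q(-4) = 10/(-5 + 5*4) + 137*sqrt(-3 - 4) = 10/(-5 + 20) + 137*sqrt(-7) = 10/15 + 137*(I*sqrt(7)) = 10*(1/15) + 137*I*sqrt(7) = 2/3 + 137*I*sqrt(7)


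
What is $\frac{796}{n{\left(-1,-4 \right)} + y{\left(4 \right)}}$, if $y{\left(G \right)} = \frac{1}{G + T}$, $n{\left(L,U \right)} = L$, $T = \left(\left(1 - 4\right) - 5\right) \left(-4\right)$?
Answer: $- \frac{28656}{35} \approx -818.74$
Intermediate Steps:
$T = 32$ ($T = \left(\left(1 - 4\right) - 5\right) \left(-4\right) = \left(-3 - 5\right) \left(-4\right) = \left(-8\right) \left(-4\right) = 32$)
$y{\left(G \right)} = \frac{1}{32 + G}$ ($y{\left(G \right)} = \frac{1}{G + 32} = \frac{1}{32 + G}$)
$\frac{796}{n{\left(-1,-4 \right)} + y{\left(4 \right)}} = \frac{796}{-1 + \frac{1}{32 + 4}} = \frac{796}{-1 + \frac{1}{36}} = \frac{796}{- \frac{35}{36}} = 796 \left(- \frac{36}{35}\right) = - \frac{28656}{35}$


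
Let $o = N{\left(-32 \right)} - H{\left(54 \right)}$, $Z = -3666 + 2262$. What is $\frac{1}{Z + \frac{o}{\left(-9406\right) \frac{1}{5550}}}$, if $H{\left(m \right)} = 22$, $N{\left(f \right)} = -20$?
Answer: $- \frac{4703}{6486462} \approx -0.00072505$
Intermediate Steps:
$Z = -1404$
$o = -42$ ($o = -20 - 22 = -42$)
$\frac{1}{Z + \frac{o}{\left(-9406\right) \frac{1}{5550}}} = \frac{1}{-1404 - \frac{42}{\left(-9406\right) \frac{1}{5550}}} = \frac{1}{-1404 - \frac{42}{- \frac{4703}{2775}}} = \frac{1}{-1404 - - \frac{116550}{4703}} = \frac{1}{-1404 + \frac{116550}{4703}} = \frac{1}{- \frac{6486462}{4703}} = - \frac{4703}{6486462}$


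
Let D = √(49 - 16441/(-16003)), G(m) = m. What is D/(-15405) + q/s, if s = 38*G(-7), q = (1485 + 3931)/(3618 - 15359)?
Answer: 2708/1561553 - 2*√3202952441/246526215 ≈ 0.0012750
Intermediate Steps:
q = -5416/11741 (q = 5416/(-11741) = 5416*(-1/11741) = -5416/11741 ≈ -0.46129)
s = -266 (s = 38*(-7) = -266)
D = 2*√3202952441/16003 (D = √(49 - 16441*(-1/16003)) = √(49 + 16441/16003) = √(800588/16003) = 2*√3202952441/16003 ≈ 7.0730)
D/(-15405) + q/s = (2*√3202952441/16003)/(-15405) - 5416/11741/(-266) = (2*√3202952441/16003)*(-1/15405) - 5416/11741*(-1/266) = -2*√3202952441/246526215 + 2708/1561553 = 2708/1561553 - 2*√3202952441/246526215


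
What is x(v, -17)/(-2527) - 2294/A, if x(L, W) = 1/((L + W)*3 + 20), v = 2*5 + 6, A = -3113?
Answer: 98544833/133731367 ≈ 0.73689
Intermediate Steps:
v = 16 (v = 10 + 6 = 16)
x(L, W) = 1/(20 + 3*L + 3*W) (x(L, W) = 1/((3*L + 3*W) + 20) = 1/(20 + 3*L + 3*W))
x(v, -17)/(-2527) - 2294/A = 1/((20 + 3*16 + 3*(-17))*(-2527)) - 2294/(-3113) = -1/2527/(20 + 48 - 51) - 2294*(-1/3113) = -1/2527/17 + 2294/3113 = (1/17)*(-1/2527) + 2294/3113 = -1/42959 + 2294/3113 = 98544833/133731367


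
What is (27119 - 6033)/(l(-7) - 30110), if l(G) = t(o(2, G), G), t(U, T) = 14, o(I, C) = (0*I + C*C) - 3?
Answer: -10543/15048 ≈ -0.70062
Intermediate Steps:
o(I, C) = -3 + C**2 (o(I, C) = (0 + C**2) - 3 = C**2 - 3 = -3 + C**2)
l(G) = 14
(27119 - 6033)/(l(-7) - 30110) = (27119 - 6033)/(14 - 30110) = 21086/(-30096) = 21086*(-1/30096) = -10543/15048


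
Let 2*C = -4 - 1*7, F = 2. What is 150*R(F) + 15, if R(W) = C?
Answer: -810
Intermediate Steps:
C = -11/2 (C = (-4 - 1*7)/2 = (-4 - 7)/2 = (½)*(-11) = -11/2 ≈ -5.5000)
R(W) = -11/2
150*R(F) + 15 = 150*(-11/2) + 15 = -825 + 15 = -810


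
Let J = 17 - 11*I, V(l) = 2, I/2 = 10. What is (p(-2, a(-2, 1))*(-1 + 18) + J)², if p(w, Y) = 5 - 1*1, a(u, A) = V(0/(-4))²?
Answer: 18225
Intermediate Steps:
I = 20 (I = 2*10 = 20)
a(u, A) = 4 (a(u, A) = 2² = 4)
p(w, Y) = 4 (p(w, Y) = 5 - 1 = 4)
J = -203 (J = 17 - 11*20 = 17 - 220 = -203)
(p(-2, a(-2, 1))*(-1 + 18) + J)² = (4*(-1 + 18) - 203)² = (4*17 - 203)² = (68 - 203)² = (-135)² = 18225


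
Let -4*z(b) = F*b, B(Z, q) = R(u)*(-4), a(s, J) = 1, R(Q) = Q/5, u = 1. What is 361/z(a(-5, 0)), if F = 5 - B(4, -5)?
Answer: -7220/29 ≈ -248.97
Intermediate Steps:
R(Q) = Q/5 (R(Q) = Q*(⅕) = Q/5)
B(Z, q) = -⅘ (B(Z, q) = ((⅕)*1)*(-4) = (⅕)*(-4) = -⅘)
F = 29/5 (F = 5 - 1*(-⅘) = 5 + ⅘ = 29/5 ≈ 5.8000)
z(b) = -29*b/20
361/z(a(-5, 0)) = 361/((-29/20*1)) = 361/(-29/20) = 361*(-20/29) = -7220/29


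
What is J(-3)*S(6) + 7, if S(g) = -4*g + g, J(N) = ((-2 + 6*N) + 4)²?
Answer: -4601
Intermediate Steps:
J(N) = (2 + 6*N)²
S(g) = -3*g
J(-3)*S(6) + 7 = (4*(1 + 3*(-3))²)*(-3*6) + 7 = (4*(1 - 9)²)*(-18) + 7 = (4*(-8)²)*(-18) + 7 = (4*64)*(-18) + 7 = 256*(-18) + 7 = -4608 + 7 = -4601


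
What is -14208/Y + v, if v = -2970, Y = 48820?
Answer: -36252402/12205 ≈ -2970.3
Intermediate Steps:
-14208/Y + v = -14208/48820 - 2970 = -14208*1/48820 - 2970 = -3552/12205 - 2970 = -36252402/12205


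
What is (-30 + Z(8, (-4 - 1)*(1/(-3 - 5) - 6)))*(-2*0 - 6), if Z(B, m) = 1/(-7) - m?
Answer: 10209/28 ≈ 364.61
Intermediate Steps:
Z(B, m) = -⅐ - m
(-30 + Z(8, (-4 - 1)*(1/(-3 - 5) - 6)))*(-2*0 - 6) = (-30 + (-⅐ - (-4 - 1)*(1/(-3 - 5) - 6)))*(-2*0 - 6) = (-30 + (-⅐ - (-5)*(1/(-8) - 6)))*(0 - 6) = (-30 + (-⅐ - (-5)*(-⅛ - 6)))*(-6) = (-30 + (-⅐ - (-5)*(-49)/8))*(-6) = (-30 + (-⅐ - 1*245/8))*(-6) = (-30 + (-⅐ - 245/8))*(-6) = (-30 - 1723/56)*(-6) = -3403/56*(-6) = 10209/28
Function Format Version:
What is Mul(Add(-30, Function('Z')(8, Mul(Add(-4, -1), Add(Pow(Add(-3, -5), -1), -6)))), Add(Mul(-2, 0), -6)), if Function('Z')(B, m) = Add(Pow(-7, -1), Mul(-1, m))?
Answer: Rational(10209, 28) ≈ 364.61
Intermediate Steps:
Function('Z')(B, m) = Add(Rational(-1, 7), Mul(-1, m))
Mul(Add(-30, Function('Z')(8, Mul(Add(-4, -1), Add(Pow(Add(-3, -5), -1), -6)))), Add(Mul(-2, 0), -6)) = Mul(Add(-30, Add(Rational(-1, 7), Mul(-1, Mul(Add(-4, -1), Add(Pow(Add(-3, -5), -1), -6))))), Add(Mul(-2, 0), -6)) = Mul(Add(-30, Add(Rational(-1, 7), Mul(-1, Mul(-5, Add(Pow(-8, -1), -6))))), Add(0, -6)) = Mul(Add(-30, Add(Rational(-1, 7), Mul(-1, Mul(-5, Add(Rational(-1, 8), -6))))), -6) = Mul(Add(-30, Add(Rational(-1, 7), Mul(-1, Mul(-5, Rational(-49, 8))))), -6) = Mul(Add(-30, Add(Rational(-1, 7), Mul(-1, Rational(245, 8)))), -6) = Mul(Add(-30, Add(Rational(-1, 7), Rational(-245, 8))), -6) = Mul(Add(-30, Rational(-1723, 56)), -6) = Mul(Rational(-3403, 56), -6) = Rational(10209, 28)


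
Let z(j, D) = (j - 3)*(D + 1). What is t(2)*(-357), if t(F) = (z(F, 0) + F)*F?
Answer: -714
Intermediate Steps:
z(j, D) = (1 + D)*(-3 + j) (z(j, D) = (-3 + j)*(1 + D) = (1 + D)*(-3 + j))
t(F) = F*(-3 + 2*F) (t(F) = ((-3 + F - 3*0 + 0*F) + F)*F = ((-3 + F + 0 + 0) + F)*F = ((-3 + F) + F)*F = (-3 + 2*F)*F = F*(-3 + 2*F))
t(2)*(-357) = (2*(-3 + 2*2))*(-357) = (2*(-3 + 4))*(-357) = (2*1)*(-357) = 2*(-357) = -714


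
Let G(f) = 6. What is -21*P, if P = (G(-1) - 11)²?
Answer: -525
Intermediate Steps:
P = 25 (P = (6 - 11)² = (-5)² = 25)
-21*P = -21*25 = -525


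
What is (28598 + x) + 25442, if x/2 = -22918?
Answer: 8204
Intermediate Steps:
x = -45836 (x = 2*(-22918) = -45836)
(28598 + x) + 25442 = (28598 - 45836) + 25442 = -17238 + 25442 = 8204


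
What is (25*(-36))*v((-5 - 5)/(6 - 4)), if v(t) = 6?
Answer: -5400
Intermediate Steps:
(25*(-36))*v((-5 - 5)/(6 - 4)) = (25*(-36))*6 = -900*6 = -5400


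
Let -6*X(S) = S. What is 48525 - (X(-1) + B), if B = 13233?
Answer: 211751/6 ≈ 35292.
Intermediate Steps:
X(S) = -S/6
48525 - (X(-1) + B) = 48525 - (-⅙*(-1) + 13233) = 48525 - (⅙ + 13233) = 48525 - 1*79399/6 = 48525 - 79399/6 = 211751/6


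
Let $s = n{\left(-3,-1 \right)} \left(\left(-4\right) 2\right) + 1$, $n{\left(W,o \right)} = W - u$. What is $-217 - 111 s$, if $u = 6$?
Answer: $-8320$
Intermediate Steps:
$n{\left(W,o \right)} = -6 + W$ ($n{\left(W,o \right)} = W - 6 = -6 + W$)
$s = 73$ ($s = \left(-6 - 3\right) \left(\left(-4\right) 2\right) + 1 = \left(-9\right) \left(-8\right) + 1 = 72 + 1 = 73$)
$-217 - 111 s = -217 - 8103 = -8320$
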